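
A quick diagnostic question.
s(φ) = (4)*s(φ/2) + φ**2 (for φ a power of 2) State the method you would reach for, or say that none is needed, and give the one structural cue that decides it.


Diagnosis: the master substitution — divide-the-index recursion (φ/2 inside the call) straightens out once the index is rewritten as 2^m.


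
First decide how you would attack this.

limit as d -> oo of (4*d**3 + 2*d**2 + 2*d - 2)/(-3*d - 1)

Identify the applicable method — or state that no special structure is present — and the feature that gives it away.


Method: dominant-term comparison — as d grows, only the highest-degree terms matter — compare leading terms and read the limit off. As a single quotient, the ∞/∞ shape would yield to repeated differentiation as well — the growth comparison gets there in one look.


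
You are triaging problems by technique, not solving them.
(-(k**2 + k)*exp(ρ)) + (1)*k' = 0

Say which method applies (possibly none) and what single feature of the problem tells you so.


Method: separation of variables — separating collects all k-dependence with the derivative and leaves all ρ-dependence opposite: variables separate. A Bernoulli rewrite would carry it as the equation stands — separating the variables needs no rearrangement either.


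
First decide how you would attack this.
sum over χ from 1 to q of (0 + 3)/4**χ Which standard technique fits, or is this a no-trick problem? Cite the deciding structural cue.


Verdict: the geometric series formula — consecutive terms stand in a fixed index-free ratio — the geometric sum formula closes it.


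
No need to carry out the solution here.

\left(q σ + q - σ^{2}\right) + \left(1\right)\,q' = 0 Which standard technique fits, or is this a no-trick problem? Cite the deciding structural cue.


Diagnosis: a linear integrating factor — the unknown enters only to the first power against a nonzero forcing term — the integrating-factor template applies directly.


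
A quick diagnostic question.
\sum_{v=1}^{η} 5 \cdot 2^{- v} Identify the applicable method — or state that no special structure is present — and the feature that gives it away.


Verdict: the geometric series formula — consecutive terms stand in a fixed index-free ratio — the geometric sum formula closes it.


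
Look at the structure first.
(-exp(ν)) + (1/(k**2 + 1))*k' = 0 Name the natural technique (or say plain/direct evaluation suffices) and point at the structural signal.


Technique: separation of variables — the slope splits multiplicatively: exp(ν) carrying all ν-dependence times k**2 + 1 carrying all k-dependence — separate and integrate. An exactness check succeeds on this form as well — separation and the potential function arrive at the same answer, separation more directly.


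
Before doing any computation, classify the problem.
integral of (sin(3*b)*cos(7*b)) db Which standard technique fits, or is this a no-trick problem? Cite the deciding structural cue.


Method: a trigonometric identity — two different frequencies multiply in sin(3*b)*cos(7*b); the product-to-sum formula separates them.


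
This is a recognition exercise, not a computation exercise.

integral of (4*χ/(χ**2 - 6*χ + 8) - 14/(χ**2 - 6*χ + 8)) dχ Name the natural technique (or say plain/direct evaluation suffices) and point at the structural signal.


Best approach: partial fractions — break χ**2 - 6*χ + 8 into its roots and the integral splits into logarithm-sized bites.


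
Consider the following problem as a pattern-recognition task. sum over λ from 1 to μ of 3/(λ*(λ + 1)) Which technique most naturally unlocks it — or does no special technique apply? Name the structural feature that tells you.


Best approach: telescoping — after splitting 3/(λ*(λ + 1)) into partial fractions, the pieces are shifted copies of one function and cancel telescopically.


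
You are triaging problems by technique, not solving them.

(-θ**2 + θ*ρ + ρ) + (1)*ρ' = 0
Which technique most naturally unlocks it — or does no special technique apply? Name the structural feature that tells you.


Best approach: a linear integrating factor — linear in the unknown with genuine forcing: multiply through by the exponential of the integrated coefficient and the left side closes into one derivative.


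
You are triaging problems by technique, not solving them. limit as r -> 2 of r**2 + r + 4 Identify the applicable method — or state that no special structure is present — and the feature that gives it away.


Method: no special technique — the function is continuous at 2; evaluation is itself the limit, no machinery required.


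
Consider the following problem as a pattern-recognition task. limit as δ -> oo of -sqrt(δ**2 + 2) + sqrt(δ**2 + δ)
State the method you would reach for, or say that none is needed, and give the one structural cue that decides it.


Technique: conjugate multiplication — this difference gives up after one conjugate multiplication — the radical structure cancels against its conjugate.


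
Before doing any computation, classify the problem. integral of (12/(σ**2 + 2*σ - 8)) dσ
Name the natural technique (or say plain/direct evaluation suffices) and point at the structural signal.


Method: partial fractions — the integrand is a proper rational function and its denominator σ**2 + 2*σ - 8 factors into distinct pieces, so it splits into simple fractions.


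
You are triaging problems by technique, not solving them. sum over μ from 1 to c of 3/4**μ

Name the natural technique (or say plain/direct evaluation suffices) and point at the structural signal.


Technique: the geometric series formula — consecutive terms stand in a fixed index-free ratio — the geometric sum formula closes it.


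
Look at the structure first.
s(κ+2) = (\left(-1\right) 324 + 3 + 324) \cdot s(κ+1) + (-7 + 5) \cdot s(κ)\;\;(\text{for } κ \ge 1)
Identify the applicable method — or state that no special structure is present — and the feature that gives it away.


Technique: the characteristic-root method — fixed numeric weights on consecutive terms and no forcing term added: the root method in its home territory.


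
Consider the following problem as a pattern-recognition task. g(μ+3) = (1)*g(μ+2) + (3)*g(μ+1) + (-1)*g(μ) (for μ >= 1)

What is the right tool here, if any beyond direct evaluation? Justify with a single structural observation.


Best approach: the characteristic-root method — no index-dependence in the weights and nothing inhomogeneous: classic characteristic-equation setup.


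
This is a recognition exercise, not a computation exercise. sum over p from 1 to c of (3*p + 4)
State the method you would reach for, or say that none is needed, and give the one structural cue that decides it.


Method: no special technique — no ratio, no shift structure, no binomial pattern: sum the constant-multiple powers of p with known formulas.


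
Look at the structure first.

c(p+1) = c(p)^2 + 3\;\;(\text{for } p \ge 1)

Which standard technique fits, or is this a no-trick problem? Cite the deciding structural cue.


Best approach: no special technique — a nonlinear dependence on earlier terms breaks linearity, and with it every superposition-based closed form.


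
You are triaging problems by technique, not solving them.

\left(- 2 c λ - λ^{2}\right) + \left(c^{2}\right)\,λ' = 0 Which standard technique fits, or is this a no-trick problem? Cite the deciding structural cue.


Verdict: the homogeneous substitution — scaling c and λ together leaves the slope fixed — it depends only on λ/c, so substitute the ratio. A Bernoulli rewrite works here as the equation stands — the homogeneous substitution is the more immediate reading.


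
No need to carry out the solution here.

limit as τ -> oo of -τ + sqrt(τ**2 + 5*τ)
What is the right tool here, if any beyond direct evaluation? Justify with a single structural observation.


Best approach: conjugate multiplication — an infinity-minus-infinity difference with a surviving radical — multiply by the conjugate to cancel the divergence.


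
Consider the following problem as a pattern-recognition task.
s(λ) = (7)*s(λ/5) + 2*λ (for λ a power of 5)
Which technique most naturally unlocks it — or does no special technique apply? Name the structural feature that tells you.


Best approach: the master substitution — divide-the-index recursion (λ/5 inside the call) straightens out once the index is rewritten as 5^m.


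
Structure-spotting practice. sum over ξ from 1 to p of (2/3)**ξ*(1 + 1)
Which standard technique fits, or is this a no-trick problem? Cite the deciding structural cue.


Verdict: the geometric series formula — check a ratio of consecutive terms: it is 2/3, independent of the index, so the geometric formula closes the sum.


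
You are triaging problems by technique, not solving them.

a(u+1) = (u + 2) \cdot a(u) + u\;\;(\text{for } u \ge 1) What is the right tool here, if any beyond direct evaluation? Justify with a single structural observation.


Diagnosis: a summation factor — the coefficient u + 2 drifts with the index, so no fixed root exists; normalizing by the cumulative product telescopes it.


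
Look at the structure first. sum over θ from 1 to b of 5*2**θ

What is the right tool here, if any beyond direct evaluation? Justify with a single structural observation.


Diagnosis: the geometric series formula — consecutive terms stand in a fixed index-free ratio — the geometric sum formula closes it.


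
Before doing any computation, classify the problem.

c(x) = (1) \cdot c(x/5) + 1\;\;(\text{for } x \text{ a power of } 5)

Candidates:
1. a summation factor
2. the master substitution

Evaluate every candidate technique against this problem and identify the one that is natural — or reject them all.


Verdict: the master substitution — treat m = log base 5 of x as the new clock: one recursion step advances m by one while x scales by 5.
- a summation factor — the recursion divides its index rather than shifting it — there is no previous-term chain for a summation factor to telescope.
- the master substitution — applicable, and directly so.


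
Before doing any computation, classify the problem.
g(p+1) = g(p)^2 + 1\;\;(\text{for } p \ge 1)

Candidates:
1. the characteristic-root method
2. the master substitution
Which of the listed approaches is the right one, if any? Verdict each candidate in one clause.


Method: no special technique — once the recursion is nonlinear, characteristic roots, master substitutions, and summation factors are all off the table.
- the characteristic-root method — nonlinearity rules out exponential-mode superposition from the start.
- the master substitution — the recursion steps by a constant offset, so exponential reindexing is pointless.


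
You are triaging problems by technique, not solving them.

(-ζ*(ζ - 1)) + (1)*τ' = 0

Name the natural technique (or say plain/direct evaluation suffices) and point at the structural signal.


Method: no special technique — the slope is a pure function of ζ; integrate both sides and be done.


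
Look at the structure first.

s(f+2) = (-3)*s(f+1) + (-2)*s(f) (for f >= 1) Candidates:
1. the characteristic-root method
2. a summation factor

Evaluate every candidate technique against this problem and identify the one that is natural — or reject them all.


Diagnosis: the characteristic-root method — the recurrence is linear and homogeneous with constant coefficients, so the ansatz r^f turns it into a polynomial equation for r.
- the characteristic-root method — yes — fits the structure here.
- a summation factor: the recurrence reaches back more than one step, outside the first-order family a summation factor normalizes.


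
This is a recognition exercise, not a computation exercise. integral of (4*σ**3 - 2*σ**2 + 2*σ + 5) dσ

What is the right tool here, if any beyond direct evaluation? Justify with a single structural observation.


Technique: no special technique — a term-by-term power-rule job in σ; no substitution or rearrangement earns its keep here.


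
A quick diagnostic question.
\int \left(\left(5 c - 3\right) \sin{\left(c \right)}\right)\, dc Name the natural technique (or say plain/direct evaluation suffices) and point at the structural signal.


Method: integration by parts — the integrand splits as 5 c - 3 times \sin{\left(c \right)} — repeatedly differentiating the polynomial part kills it, which is the parts ladder.


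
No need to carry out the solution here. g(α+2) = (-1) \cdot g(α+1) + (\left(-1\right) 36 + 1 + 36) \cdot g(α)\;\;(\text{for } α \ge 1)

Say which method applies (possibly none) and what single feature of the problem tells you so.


Technique: the characteristic-root method — linear, homogeneous, constant coefficients: solutions of the form r^α exist — find the roots of the characteristic polynomial.


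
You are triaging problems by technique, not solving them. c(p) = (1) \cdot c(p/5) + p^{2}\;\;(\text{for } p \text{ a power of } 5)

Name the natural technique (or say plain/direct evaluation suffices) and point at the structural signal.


Verdict: the master substitution — the argument contracts 5-fold per step: reindex p exponentially and solve the linear recurrence in the new index.


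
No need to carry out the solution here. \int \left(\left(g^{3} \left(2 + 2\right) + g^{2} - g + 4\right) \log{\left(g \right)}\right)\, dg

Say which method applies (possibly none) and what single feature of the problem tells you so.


Diagnosis: integration by parts — a polynomial next to \log{\left(g \right)}: integrate the polynomial, differentiate the log, and the integral simplifies in one pass.


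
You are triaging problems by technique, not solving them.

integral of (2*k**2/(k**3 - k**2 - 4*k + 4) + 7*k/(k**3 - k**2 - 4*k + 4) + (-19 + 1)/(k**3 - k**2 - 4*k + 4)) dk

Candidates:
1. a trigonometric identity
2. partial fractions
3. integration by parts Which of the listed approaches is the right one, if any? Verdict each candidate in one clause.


Verdict: partial fractions — once k**3 - k**2 - 4*k + 4 is factored, each root contributes a simple-fraction term; integrate them one at a time.
- a trigonometric identity: with no trigonometric functions present, identity rewriting has no target.
- partial fractions — yes, a natural case for it.
- integration by parts — there is no nonconstant-polynomial-times-kernel split with an exp, sine, cosine (degree-1 argument), or logarithm partner.


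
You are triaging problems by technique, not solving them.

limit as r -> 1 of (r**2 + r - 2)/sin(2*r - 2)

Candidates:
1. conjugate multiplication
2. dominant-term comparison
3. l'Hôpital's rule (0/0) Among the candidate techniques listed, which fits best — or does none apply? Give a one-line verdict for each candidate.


Method: l'Hôpital's rule (0/0) — the 0/0 form at 1 is the signature situation for l'Hôpital's rule. One could equally expand both pieces locally and compare leading terms; the rule does that in one stroke.
- conjugate multiplication: no divergent radical difference is present for a conjugate pair to cancel.
- dominant-term comparison — this limit is not decided by comparing leading-term growth at infinity.
- l'Hôpital's rule (0/0): yes — fits the structure here.


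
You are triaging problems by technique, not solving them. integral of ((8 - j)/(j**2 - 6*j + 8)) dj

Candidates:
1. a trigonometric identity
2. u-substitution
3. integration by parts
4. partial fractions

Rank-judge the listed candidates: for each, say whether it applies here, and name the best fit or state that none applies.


Technique: partial fractions — each factor of j**2 - 6*j + 8 owns one elementary piece of the integrand — separate them and integrate piecewise.
- a trigonometric identity — no sine or cosine appears, so there is nothing for a trigonometric identity to act on.
- u-substitution — no subexpression of the integrand pairs with its own derivative as a factor — individual terms may offer their own substitutions, but any change of variable covering the whole integral would have to be constructed from outside the expression.
- integration by parts: the integrand does not split as a nonconstant polynomial times an exp, sine, cosine of a linear argument, or logarithm — no polynomial-kernel parts product to differentiate one side of.
- partial fractions — a fit — the right tool for this form.


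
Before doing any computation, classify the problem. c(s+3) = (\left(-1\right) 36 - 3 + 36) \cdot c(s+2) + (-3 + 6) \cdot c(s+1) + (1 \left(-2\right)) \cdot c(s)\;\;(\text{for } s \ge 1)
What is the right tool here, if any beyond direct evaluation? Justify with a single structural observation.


Best approach: the characteristic-root method — the recurrence treats every index alike (constant coefficients, no forcing) — precisely the regime where r^s trials close it.


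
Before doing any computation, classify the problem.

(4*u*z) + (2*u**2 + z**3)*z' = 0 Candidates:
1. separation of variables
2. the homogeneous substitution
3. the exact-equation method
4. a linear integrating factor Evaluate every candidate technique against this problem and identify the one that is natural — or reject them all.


Technique: the exact-equation method — the compatibility test passes: the z-derivative of 4*u*z matches the u-derivative of 2*u**2 + z**3, so integrate a potential.
- separation of variables — no algebra isolates the independent variable on one side and the unknown on the other.
- the homogeneous substitution — the slope is not a function of the ratio of the variables alone.
- the exact-equation method: applicable, and directly so.
- a linear integrating factor — a nonlinear term in the unknown puts this outside the integrating-factor template.


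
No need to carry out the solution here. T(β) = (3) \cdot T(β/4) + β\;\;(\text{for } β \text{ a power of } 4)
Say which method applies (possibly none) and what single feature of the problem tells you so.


Best approach: the master substitution — treat m = log base 4 of β as the new clock: one recursion step advances m by one while β scales by 4.


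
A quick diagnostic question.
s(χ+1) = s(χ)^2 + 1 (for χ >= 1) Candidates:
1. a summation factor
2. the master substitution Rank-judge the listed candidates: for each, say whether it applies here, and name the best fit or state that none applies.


Verdict: no special technique — the recurrence is nonlinear in the sequence terms; no linear-recurrence method fits it as written — one iterates or studies it directly.
- a summation factor — the recursion is nonlinear — outside the first-order linear family a summation factor addresses.
- the master substitution — there is no divide-the-index recursive argument.


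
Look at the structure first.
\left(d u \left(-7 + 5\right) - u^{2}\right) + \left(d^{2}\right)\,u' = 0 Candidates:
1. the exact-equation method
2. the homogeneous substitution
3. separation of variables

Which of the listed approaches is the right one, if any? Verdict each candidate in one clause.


Verdict: the homogeneous substitution — the slope is degree-zero homogeneous: the ratio substitution v = u/d collapses it. This doubles as a Bernoulli equation in the unknown as written; the homogeneous route needs no setup at all.
- the exact-equation method: the cross partial derivatives disagree, so no single potential exists.
- the homogeneous substitution — applicable, and directly so.
- separation of variables: no algebra isolates the independent variable on one side and the unknown on the other.


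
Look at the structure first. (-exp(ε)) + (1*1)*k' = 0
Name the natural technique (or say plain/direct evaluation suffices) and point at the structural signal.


Technique: no special technique — the slope is a pure function of ε; integrate both sides and be done.


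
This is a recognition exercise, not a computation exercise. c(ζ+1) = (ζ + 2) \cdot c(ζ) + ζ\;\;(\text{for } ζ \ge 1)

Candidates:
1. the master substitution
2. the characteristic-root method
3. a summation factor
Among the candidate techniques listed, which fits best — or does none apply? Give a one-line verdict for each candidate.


Technique: a summation factor — first-order, linear, moving coefficient ζ + 2: the discrete analogue of an integrating factor handles it.
- the master substitution — the recursion steps by a constant offset, so exponential reindexing is pointless.
- the characteristic-root method: an index-dependent weight blocks the pure exponential ansatz.
- a summation factor: a fit — the right tool for this form.


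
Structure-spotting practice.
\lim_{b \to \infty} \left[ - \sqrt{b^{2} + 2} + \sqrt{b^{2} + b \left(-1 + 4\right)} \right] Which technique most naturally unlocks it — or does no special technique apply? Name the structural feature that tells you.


Best approach: conjugate multiplication — the ∞ − ∞ radical form is the exact trigger for the conjugate maneuver.


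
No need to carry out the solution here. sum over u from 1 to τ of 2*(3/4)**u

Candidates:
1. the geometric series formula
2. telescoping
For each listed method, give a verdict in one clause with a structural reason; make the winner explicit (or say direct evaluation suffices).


Best approach: the geometric series formula — consecutive terms stand in a fixed index-free ratio — the geometric sum formula closes it.
- the geometric series formula — a fit — the right tool for this form.
- telescoping: the summand is not presented as a shifted difference — a telescoping rewrite may exist, but the displayed structure does not offer one.


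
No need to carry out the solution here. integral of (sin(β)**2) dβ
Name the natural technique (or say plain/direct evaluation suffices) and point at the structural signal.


Method: a trigonometric identity — sin(β)**2 carries an even exponent — trade it for double-angle cosines before integrating.


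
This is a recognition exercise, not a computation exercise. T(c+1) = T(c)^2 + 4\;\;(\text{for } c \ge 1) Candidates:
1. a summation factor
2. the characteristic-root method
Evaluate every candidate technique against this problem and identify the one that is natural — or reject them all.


Verdict: no special technique — each new value is a nonlinear function of earlier ones — scaling arguments and superposition both fail.
- a summation factor — no summation factor applies — the rule is not linear in the sequence values.
- the characteristic-root method: the recursion is nonlinear in the sequence values, so no linear-modes ansatz applies.


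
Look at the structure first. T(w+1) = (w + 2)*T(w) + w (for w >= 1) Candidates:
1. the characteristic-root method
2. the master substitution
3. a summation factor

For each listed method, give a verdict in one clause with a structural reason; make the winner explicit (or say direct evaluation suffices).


Best approach: a summation factor — it is first-order linear but the coefficient w + 2 depends on the index, so multiply through by a summation factor to telescope it.
- the characteristic-root method: the coefficients change with the index, which the root method cannot absorb.
- the master substitution — the recursive argument is a shift of the index, not a fixed fraction of it.
- a summation factor — yes — fits the structure here.


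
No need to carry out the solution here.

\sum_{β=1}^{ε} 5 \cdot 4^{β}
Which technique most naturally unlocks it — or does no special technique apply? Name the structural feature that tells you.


Technique: the geometric series formula — each summand is the previous one scaled by 4; that constant multiplier is itself the geometric structure.


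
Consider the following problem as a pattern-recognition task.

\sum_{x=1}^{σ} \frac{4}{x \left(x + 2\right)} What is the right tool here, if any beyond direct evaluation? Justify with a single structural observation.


Verdict: telescoping — poles of \frac{4}{x \left(x + 2\right)} differ by an integer, the telltale of a telescoping partial-fraction sum.


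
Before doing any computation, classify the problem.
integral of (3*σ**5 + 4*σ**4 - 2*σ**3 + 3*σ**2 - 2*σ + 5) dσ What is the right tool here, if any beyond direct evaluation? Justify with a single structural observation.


Method: no special technique — nothing composite, nothing rational, nothing trigonometric — each constant-multiple power of σ integrates by the power rule alone.


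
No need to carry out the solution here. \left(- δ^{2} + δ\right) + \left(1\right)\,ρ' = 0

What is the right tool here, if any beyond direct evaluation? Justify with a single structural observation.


Technique: no special technique — with ρ absent the equation is not coupled at all: direct integration in δ.


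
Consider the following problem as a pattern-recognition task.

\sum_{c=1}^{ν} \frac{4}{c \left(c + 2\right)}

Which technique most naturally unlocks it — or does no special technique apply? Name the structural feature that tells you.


Verdict: telescoping — \frac{4}{c \left(c + 2\right)} decomposes into shift-paired simple fractions; the series telescopes to finitely many boundary pieces.


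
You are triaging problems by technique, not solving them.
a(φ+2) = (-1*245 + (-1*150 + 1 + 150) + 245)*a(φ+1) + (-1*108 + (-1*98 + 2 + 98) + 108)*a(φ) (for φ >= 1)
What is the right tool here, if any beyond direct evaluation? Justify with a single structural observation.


Best approach: the characteristic-root method — no index-dependence in the weights and nothing inhomogeneous: classic characteristic-equation setup.


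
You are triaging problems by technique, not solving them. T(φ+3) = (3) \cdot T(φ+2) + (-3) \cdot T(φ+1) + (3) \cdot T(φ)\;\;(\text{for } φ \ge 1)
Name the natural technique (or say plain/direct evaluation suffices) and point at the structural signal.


Best approach: the characteristic-root method — linear, homogeneous, constant coefficients: solutions of the form r^φ exist — find the roots of the characteristic polynomial.


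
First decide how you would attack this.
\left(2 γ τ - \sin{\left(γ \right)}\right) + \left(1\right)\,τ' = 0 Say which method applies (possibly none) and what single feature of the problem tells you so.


Diagnosis: a linear integrating factor — the unknown enters only to the first power against a nonzero forcing term — the integrating-factor template applies directly.


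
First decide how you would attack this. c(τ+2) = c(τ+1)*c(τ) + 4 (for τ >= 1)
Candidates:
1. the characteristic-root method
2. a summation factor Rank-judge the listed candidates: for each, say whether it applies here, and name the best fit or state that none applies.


Best approach: no special technique — a nonlinear dependence on earlier terms breaks linearity, and with it every superposition-based closed form.
- the characteristic-root method — nonlinearity rules out exponential-mode superposition from the start.
- a summation factor: the recursion is nonlinear — outside the first-order linear family a summation factor addresses.


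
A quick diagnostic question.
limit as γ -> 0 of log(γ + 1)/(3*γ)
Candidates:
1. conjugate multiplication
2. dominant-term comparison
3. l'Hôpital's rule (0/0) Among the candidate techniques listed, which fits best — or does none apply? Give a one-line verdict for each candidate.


Technique: l'Hôpital's rule (0/0) — both numerator and denominator vanish at 0: the genuine 0/0 indeterminate that l'Hôpital exists for. Expanding numerator and denominator to first order gives the same value — the rule automates exactly that.
- conjugate multiplication: no divergent radical difference is present for a conjugate pair to cancel.
- dominant-term comparison: no dominant power emerges to decide the limit by degree comparison.
- l'Hôpital's rule (0/0): applicable, and directly so.


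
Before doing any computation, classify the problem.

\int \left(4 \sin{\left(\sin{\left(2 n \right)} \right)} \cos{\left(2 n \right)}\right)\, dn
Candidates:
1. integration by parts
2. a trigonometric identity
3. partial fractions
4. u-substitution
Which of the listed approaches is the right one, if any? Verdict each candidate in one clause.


Best approach: u-substitution — collected, the integrand has one factor that is, up to a constant, the derivative of an inner expression the rest depends on — substitute for that inner expression.
- integration by parts — the integrand does not split as a nonconstant polynomial times an exp, sine, cosine of a linear argument, or logarithm — no polynomial-kernel parts product to differentiate one side of.
- a trigonometric identity — no even trigonometric power and no product of distinct frequencies to rewrite.
- partial fractions — the expression is not a ratio of polynomials that decomposes further.
- u-substitution: a fit — the right tool for this form.


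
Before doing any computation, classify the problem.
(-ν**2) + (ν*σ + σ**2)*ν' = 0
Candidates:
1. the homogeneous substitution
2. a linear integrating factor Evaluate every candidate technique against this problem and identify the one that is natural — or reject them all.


Technique: the homogeneous substitution — solved for the derivative, the right side is unchanged under scaling σ and ν together — it depends only on the ratio ν/σ, so substitute a single ratio variable. A Bernoulli substitution after rearrangement (possibly exchanging dependent and independent variable) is a fair alternative; the homogeneous route works on the equation as it stands.
- the homogeneous substitution — applies; the problem has the shape this method handles.
- a linear integrating factor — a nonlinear term in the unknown puts this outside the integrating-factor template.


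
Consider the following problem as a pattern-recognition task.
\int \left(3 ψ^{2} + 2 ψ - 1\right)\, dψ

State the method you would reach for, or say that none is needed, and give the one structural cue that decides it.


Best approach: no special technique — a term-by-term power-rule job in ψ; no substitution or rearrangement earns its keep here.


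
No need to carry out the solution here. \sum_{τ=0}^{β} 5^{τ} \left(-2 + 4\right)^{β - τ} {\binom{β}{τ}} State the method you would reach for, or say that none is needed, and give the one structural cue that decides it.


Best approach: the binomial theorem — binomial coefficients against complementary powers of 5 and (-2 + 4): recognize the binomial expansion and resum.


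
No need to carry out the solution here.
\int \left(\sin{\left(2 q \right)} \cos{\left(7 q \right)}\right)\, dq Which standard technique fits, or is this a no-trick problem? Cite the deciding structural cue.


Diagnosis: a trigonometric identity — \sin{\left(2 q \right)} \cos{\left(7 q \right)} mixes two frequencies; the product-to-sum identity splits it into single-frequency sinusoids.


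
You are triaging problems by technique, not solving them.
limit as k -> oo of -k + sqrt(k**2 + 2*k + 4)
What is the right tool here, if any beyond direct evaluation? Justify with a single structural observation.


Verdict: conjugate multiplication — both pieces blow up but their difference is finite; the conjugate trick rationalizes sqrt(k**2 + 2*k + 4) - k.


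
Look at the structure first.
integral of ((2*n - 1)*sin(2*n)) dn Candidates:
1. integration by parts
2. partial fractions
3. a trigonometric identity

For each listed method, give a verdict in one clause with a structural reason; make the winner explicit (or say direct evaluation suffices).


Best approach: integration by parts — a polynomial 2*n - 1 against the kernel sin(2*n) is the signature bounded-ladder case for integration by parts.
- integration by parts: a fit — the right tool for this form.
- partial fractions: there is no rational-function structure to decompose.
- a trigonometric identity — neither the even-power reduction nor the product-to-sum identity applies to this structure.


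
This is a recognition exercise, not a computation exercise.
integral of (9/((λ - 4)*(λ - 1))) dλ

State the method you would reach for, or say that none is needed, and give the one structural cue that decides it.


Method: partial fractions — a proper rational integrand whose denominator splits into simpler factors — decompose into partial fractions first.


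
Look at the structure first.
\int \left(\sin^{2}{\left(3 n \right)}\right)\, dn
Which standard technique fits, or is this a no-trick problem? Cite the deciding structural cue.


Method: a trigonometric identity — \sin^{2}{\left(3 n \right)} is an even power — the power-reduction identity rewrites it into first-degree cosines.


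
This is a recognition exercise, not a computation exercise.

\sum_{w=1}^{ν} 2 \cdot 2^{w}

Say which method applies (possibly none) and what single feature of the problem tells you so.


Best approach: the geometric series formula — each term is 2 times the previous one, so the geometric-series formula applies directly.


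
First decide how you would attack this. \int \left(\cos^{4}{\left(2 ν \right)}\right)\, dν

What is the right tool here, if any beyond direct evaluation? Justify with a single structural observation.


Diagnosis: a trigonometric identity — reduce \cos^{4}{\left(2 ν \right)} with the power-reduction formula and the integral becomes first-degree trigonometry.


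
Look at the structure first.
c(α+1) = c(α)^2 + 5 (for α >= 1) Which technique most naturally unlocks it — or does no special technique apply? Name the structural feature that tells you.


Verdict: no special technique — the unknown sequence enters the update nonlinearly, so no linear method fits the recurrence as written — direct iteration remains.


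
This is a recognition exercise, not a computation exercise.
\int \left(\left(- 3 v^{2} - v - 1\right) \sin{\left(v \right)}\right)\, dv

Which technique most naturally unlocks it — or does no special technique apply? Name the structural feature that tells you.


Diagnosis: integration by parts — - 3 v^{2} - v - 1 dies after finitely many derivatives while \sin{\left(v \right)} cycles under integration — the tabular/parts setup.


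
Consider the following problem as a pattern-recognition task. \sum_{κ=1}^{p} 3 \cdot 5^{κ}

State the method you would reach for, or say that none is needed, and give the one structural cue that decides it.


Technique: the geometric series formula — each summand is the previous one scaled by 5; that constant multiplier is itself the geometric structure.


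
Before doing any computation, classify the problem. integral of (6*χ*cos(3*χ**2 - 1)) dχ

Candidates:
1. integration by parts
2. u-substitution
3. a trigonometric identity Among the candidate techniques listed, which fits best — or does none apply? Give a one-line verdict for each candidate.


Verdict: u-substitution — structure check: outer function, inner expression 3*χ**2 - 1, inner derivative as a factor — the classic u = 3*χ**2 - 1 pattern.
- integration by parts: a polynomial factor is present, but its partner is not an exp, sine, or cosine of a degree-1 argument, nor a logarithm.
- u-substitution: applies; the problem has the shape this method handles.
- a trigonometric identity — no identity rewrites this into an easier trigonometric form.


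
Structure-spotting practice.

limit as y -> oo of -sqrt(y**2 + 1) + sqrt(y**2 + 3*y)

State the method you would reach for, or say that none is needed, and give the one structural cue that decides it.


Technique: conjugate multiplication — infinity minus infinity with a radical in play — multiply by the conjugate so the divergences of sqrt(y**2 + 3*y) and sqrt(y**2 + 1) annihilate.


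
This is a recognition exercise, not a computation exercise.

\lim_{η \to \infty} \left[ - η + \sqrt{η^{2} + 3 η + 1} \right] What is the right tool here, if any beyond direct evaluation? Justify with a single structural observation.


Diagnosis: conjugate multiplication — both pieces blow up but their difference is finite; the conjugate trick rationalizes \sqrt{η^{2} + 3 η + 1} - η.


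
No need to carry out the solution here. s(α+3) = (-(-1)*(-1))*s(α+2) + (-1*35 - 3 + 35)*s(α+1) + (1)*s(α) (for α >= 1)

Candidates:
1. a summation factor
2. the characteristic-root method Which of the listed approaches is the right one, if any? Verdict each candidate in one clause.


Best approach: the characteristic-root method — every coefficient is a fixed number and the forcing is zero — substitute r^α and read off the root equation.
- a summation factor: the recurrence reaches back more than one step, outside the first-order family a summation factor normalizes.
- the characteristic-root method — applicable, and directly so.


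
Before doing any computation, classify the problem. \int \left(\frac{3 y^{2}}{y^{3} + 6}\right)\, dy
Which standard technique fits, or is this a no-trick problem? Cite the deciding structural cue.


Verdict: u-substitution — gathered as a product, the integrand carries the factor 3 y^{2} — up to a constant, the derivative of the inner expression y^{3} + 6 — so u = y^{3} + 6 collapses the integral.


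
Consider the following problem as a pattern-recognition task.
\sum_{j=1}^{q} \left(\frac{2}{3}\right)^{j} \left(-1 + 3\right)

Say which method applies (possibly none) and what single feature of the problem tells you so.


Best approach: the geometric series formula — term-over-term division gives \frac{2}{3} every time — index-free ratio, geometric sum formula applies.


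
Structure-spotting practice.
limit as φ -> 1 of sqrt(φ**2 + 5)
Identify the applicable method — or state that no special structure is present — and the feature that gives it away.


Technique: no special technique — the expression is continuous at the evaluation point — substitute directly; no indeterminate form appears.


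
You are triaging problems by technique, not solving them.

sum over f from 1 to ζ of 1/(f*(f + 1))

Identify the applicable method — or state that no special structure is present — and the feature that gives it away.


Method: telescoping — rewrite 1/(f*(f + 1)) as simple fractions and successive terms eat each other — only the edges survive.


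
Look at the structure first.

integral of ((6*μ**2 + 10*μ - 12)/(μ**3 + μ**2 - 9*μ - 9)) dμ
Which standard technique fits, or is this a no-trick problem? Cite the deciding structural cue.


Technique: partial fractions — the factorization of μ**3 + μ**2 - 9*μ - 9 is the whole battle; after it, each term is a table integral.


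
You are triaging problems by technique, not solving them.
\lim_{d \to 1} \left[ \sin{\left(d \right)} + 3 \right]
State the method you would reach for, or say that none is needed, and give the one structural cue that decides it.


Best approach: no special technique — the expression is continuous at the evaluation point — substitute directly; no indeterminate form appears.


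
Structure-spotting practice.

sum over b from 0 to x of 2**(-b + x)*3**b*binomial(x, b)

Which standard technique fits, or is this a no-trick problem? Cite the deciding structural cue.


Technique: the binomial theorem — binomial coefficients against complementary powers of 3 and 2: recognize the binomial expansion and resum.


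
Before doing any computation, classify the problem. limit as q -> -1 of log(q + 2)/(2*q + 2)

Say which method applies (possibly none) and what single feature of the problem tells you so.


Diagnosis: l'Hôpital's rule (0/0) — the 0/0 form at -1 is the signature situation for l'Hôpital's rule. A local series expansion at the point resolves it as well; the rule is the packaged version of that step.
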